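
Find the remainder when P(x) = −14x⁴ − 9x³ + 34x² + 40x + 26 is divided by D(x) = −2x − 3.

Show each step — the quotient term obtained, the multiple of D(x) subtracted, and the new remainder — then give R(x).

Step 1: lead(−14x⁴ − 9x³ + 34x² + 40x + 26) ÷ lead(D) = −14x⁴ ÷ −2x = 7x³. Subtract (7x³)·D = −14x⁴ − 21x³. Remainder: 12x³ + 34x² + 40x + 26.
Step 2: lead(12x³ + 34x² + 40x + 26) ÷ lead(D) = 12x³ ÷ −2x = −6x². Subtract (−6x²)·D = 12x³ + 18x². Remainder: 16x² + 40x + 26.
Step 3: lead(16x² + 40x + 26) ÷ lead(D) = 16x² ÷ −2x = −8x. Subtract (−8x)·D = 16x² + 24x. Remainder: 16x + 26.
Step 4: lead(16x + 26) ÷ lead(D) = 16x ÷ −2x = −8. Subtract (−8)·D = 16x + 24. Remainder: 2.

R(x) = 2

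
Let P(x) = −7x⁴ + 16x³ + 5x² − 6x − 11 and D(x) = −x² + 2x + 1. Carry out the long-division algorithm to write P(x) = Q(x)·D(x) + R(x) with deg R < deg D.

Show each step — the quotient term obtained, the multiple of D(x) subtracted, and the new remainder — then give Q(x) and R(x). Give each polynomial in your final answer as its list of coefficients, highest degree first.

Step 1: lead(−7x⁴ + 16x³ + 5x² − 6x − 11) ÷ lead(D) = −7x⁴ ÷ −x² = 7x². Subtract (7x²)·D = −7x⁴ + 14x³ + 7x². Remainder: 2x³ − 2x² − 6x − 11.
Step 2: lead(2x³ − 2x² − 6x − 11) ÷ lead(D) = 2x³ ÷ −x² = −2x. Subtract (−2x)·D = 2x³ − 4x² − 2x. Remainder: 2x² − 4x − 11.
Step 3: lead(2x² − 4x − 11) ÷ lead(D) = 2x² ÷ −x² = −2. Subtract (−2)·D = 2x² − 4x − 2. Remainder: −9.

Q = [7, -2, -2]; R = [-9]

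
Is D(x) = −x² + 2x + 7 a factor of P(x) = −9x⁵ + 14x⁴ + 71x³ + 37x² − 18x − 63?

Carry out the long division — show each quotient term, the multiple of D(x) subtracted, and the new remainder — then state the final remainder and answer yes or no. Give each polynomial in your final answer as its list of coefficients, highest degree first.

Step 1: lead(−9x⁵ + 14x⁴ + 71x³ + 37x² − 18x − 63) ÷ lead(D) = −9x⁵ ÷ −x² = 9x³. Subtract (9x³)·D = −9x⁵ + 18x⁴ + 63x³. Remainder: −4x⁴ + 8x³ + 37x² − 18x − 63.
Step 2: lead(−4x⁴ + 8x³ + 37x² − 18x − 63) ÷ lead(D) = −4x⁴ ÷ −x² = 4x². Subtract (4x²)·D = −4x⁴ + 8x³ + 28x². Remainder: 9x² − 18x − 63.
Step 3: lead(9x² − 18x − 63) ÷ lead(D) = 9x² ÷ −x² = −9. Subtract (−9)·D = 9x² − 18x − 63. Remainder: 0.

R = [0], so D(x) is a factor of P(x). yes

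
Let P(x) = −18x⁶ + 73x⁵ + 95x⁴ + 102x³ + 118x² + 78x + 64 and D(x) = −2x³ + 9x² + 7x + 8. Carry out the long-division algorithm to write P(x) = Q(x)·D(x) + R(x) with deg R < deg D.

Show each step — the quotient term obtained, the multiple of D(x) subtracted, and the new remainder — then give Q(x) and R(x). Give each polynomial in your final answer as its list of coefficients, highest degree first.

Step 1: lead(−18x⁶ + 73x⁵ + 95x⁴ + 102x³ + 118x² + 78x + 64) ÷ lead(D) = −18x⁶ ÷ −2x³ = 9x³. Subtract (9x³)·D = −18x⁶ + 81x⁵ + 63x⁴ + 72x³. Remainder: −8x⁵ + 32x⁴ + 30x³ + 118x² + 78x + 64.
Step 2: lead(−8x⁵ + 32x⁴ + 30x³ + 118x² + 78x + 64) ÷ lead(D) = −8x⁵ ÷ −2x³ = 4x². Subtract (4x²)·D = −8x⁵ + 36x⁴ + 28x³ + 32x². Remainder: −4x⁴ + 2x³ + 86x² + 78x + 64.
Step 3: lead(−4x⁴ + 2x³ + 86x² + 78x + 64) ÷ lead(D) = −4x⁴ ÷ −2x³ = 2x. Subtract (2x)·D = −4x⁴ + 18x³ + 14x² + 16x. Remainder: −16x³ + 72x² + 62x + 64.
Step 4: lead(−16x³ + 72x² + 62x + 64) ÷ lead(D) = −16x³ ÷ −2x³ = 8. Subtract (8)·D = −16x³ + 72x² + 56x + 64. Remainder: 6x.

Q = [9, 4, 2, 8]; R = [6, 0]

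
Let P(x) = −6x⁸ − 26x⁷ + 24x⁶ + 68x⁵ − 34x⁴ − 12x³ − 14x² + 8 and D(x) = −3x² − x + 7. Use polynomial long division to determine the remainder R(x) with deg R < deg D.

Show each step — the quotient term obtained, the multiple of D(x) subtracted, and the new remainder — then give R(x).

R(x) = 8

Step 1: lead(−6x⁸ − 26x⁷ + 24x⁶ + 68x⁵ − 34x⁴ − 12x³ − 14x² + 8) ÷ lead(D) = −6x⁸ ÷ −3x² = 2x⁶. Subtract (2x⁶)·D = −6x⁸ − 2x⁷ + 14x⁶. Remainder: −24x⁷ + 10x⁶ + 68x⁵ − 34x⁴ − 12x³ − 14x² + 8.
Step 2: lead(−24x⁷ + 10x⁶ + 68x⁵ − 34x⁴ − 12x³ − 14x² + 8) ÷ lead(D) = −24x⁷ ÷ −3x² = 8x⁵. Subtract (8x⁵)·D = −24x⁷ − 8x⁶ + 56x⁵. Remainder: 18x⁶ + 12x⁵ − 34x⁴ − 12x³ − 14x² + 8.
Step 3: lead(18x⁶ + 12x⁵ − 34x⁴ − 12x³ − 14x² + 8) ÷ lead(D) = 18x⁶ ÷ −3x² = −6x⁴. Subtract (−6x⁴)·D = 18x⁶ + 6x⁵ − 42x⁴. Remainder: 6x⁵ + 8x⁴ − 12x³ − 14x² + 8.
Step 4: lead(6x⁵ + 8x⁴ − 12x³ − 14x² + 8) ÷ lead(D) = 6x⁵ ÷ −3x² = −2x³. Subtract (−2x³)·D = 6x⁵ + 2x⁴ − 14x³. Remainder: 6x⁴ + 2x³ − 14x² + 8.
Step 5: lead(6x⁴ + 2x³ − 14x² + 8) ÷ lead(D) = 6x⁴ ÷ −3x² = −2x². Subtract (−2x²)·D = 6x⁴ + 2x³ − 14x². Remainder: 8.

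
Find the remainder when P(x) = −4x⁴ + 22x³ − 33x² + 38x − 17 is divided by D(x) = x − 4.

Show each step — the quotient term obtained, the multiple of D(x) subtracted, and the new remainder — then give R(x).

R(x) = −9

Step 1: lead(−4x⁴ + 22x³ − 33x² + 38x − 17) ÷ lead(D) = −4x⁴ ÷ x = −4x³. Subtract (−4x³)·D = −4x⁴ + 16x³. Remainder: 6x³ − 33x² + 38x − 17.
Step 2: lead(6x³ − 33x² + 38x − 17) ÷ lead(D) = 6x³ ÷ x = 6x². Subtract (6x²)·D = 6x³ − 24x². Remainder: −9x² + 38x − 17.
Step 3: lead(−9x² + 38x − 17) ÷ lead(D) = −9x² ÷ x = −9x. Subtract (−9x)·D = −9x² + 36x. Remainder: 2x − 17.
Step 4: lead(2x − 17) ÷ lead(D) = 2x ÷ x = 2. Subtract (2)·D = 2x − 8. Remainder: −9.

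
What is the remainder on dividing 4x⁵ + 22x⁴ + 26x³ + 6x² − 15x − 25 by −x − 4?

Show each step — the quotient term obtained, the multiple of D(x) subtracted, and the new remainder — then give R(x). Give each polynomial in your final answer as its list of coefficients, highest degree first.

R = [3]

Step 1: lead(4x⁵ + 22x⁴ + 26x³ + 6x² − 15x − 25) ÷ lead(D) = 4x⁵ ÷ −x = −4x⁴. Subtract (−4x⁴)·D = 4x⁵ + 16x⁴. Remainder: 6x⁴ + 26x³ + 6x² − 15x − 25.
Step 2: lead(6x⁴ + 26x³ + 6x² − 15x − 25) ÷ lead(D) = 6x⁴ ÷ −x = −6x³. Subtract (−6x³)·D = 6x⁴ + 24x³. Remainder: 2x³ + 6x² − 15x − 25.
Step 3: lead(2x³ + 6x² − 15x − 25) ÷ lead(D) = 2x³ ÷ −x = −2x². Subtract (−2x²)·D = 2x³ + 8x². Remainder: −2x² − 15x − 25.
Step 4: lead(−2x² − 15x − 25) ÷ lead(D) = −2x² ÷ −x = 2x. Subtract (2x)·D = −2x² − 8x. Remainder: −7x − 25.
Step 5: lead(−7x − 25) ÷ lead(D) = −7x ÷ −x = 7. Subtract (7)·D = −7x − 28. Remainder: 3.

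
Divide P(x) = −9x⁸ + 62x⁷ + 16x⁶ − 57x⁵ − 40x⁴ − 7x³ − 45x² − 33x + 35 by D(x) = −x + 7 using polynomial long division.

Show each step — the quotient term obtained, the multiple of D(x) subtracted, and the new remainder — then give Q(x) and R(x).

Q(x) = 9x⁷ + x⁶ − 9x⁵ − 6x⁴ − 2x³ − 7x² − 4x + 5; R(x) = 0

Step 1: lead(−9x⁸ + 62x⁷ + 16x⁶ − 57x⁵ − 40x⁴ − 7x³ − 45x² − 33x + 35) ÷ lead(D) = −9x⁸ ÷ −x = 9x⁷. Subtract (9x⁷)·D = −9x⁸ + 63x⁷. Remainder: −x⁷ + 16x⁶ − 57x⁵ − 40x⁴ − 7x³ − 45x² − 33x + 35.
Step 2: lead(−x⁷ + 16x⁶ − 57x⁵ − 40x⁴ − 7x³ − 45x² − 33x + 35) ÷ lead(D) = −x⁷ ÷ −x = x⁶. Subtract (x⁶)·D = −x⁷ + 7x⁶. Remainder: 9x⁶ − 57x⁵ − 40x⁴ − 7x³ − 45x² − 33x + 35.
Step 3: lead(9x⁶ − 57x⁵ − 40x⁴ − 7x³ − 45x² − 33x + 35) ÷ lead(D) = 9x⁶ ÷ −x = −9x⁵. Subtract (−9x⁵)·D = 9x⁶ − 63x⁵. Remainder: 6x⁵ − 40x⁴ − 7x³ − 45x² − 33x + 35.
Step 4: lead(6x⁵ − 40x⁴ − 7x³ − 45x² − 33x + 35) ÷ lead(D) = 6x⁵ ÷ −x = −6x⁴. Subtract (−6x⁴)·D = 6x⁵ − 42x⁴. Remainder: 2x⁴ − 7x³ − 45x² − 33x + 35.
Step 5: lead(2x⁴ − 7x³ − 45x² − 33x + 35) ÷ lead(D) = 2x⁴ ÷ −x = −2x³. Subtract (−2x³)·D = 2x⁴ − 14x³. Remainder: 7x³ − 45x² − 33x + 35.
Step 6: lead(7x³ − 45x² − 33x + 35) ÷ lead(D) = 7x³ ÷ −x = −7x². Subtract (−7x²)·D = 7x³ − 49x². Remainder: 4x² − 33x + 35.
Step 7: lead(4x² − 33x + 35) ÷ lead(D) = 4x² ÷ −x = −4x. Subtract (−4x)·D = 4x² − 28x. Remainder: −5x + 35.
Step 8: lead(−5x + 35) ÷ lead(D) = −5x ÷ −x = 5. Subtract (5)·D = −5x + 35. Remainder: 0.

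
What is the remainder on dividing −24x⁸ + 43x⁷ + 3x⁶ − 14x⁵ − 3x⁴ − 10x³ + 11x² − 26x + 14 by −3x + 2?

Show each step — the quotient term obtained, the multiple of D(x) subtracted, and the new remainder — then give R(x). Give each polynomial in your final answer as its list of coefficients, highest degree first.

R = [-2]

Step 1: lead(−24x⁸ + 43x⁷ + 3x⁶ − 14x⁵ − 3x⁴ − 10x³ + 11x² − 26x + 14) ÷ lead(D) = −24x⁸ ÷ −3x = 8x⁷. Subtract (8x⁷)·D = −24x⁸ + 16x⁷. Remainder: 27x⁷ + 3x⁶ − 14x⁵ − 3x⁴ − 10x³ + 11x² − 26x + 14.
Step 2: lead(27x⁷ + 3x⁶ − 14x⁵ − 3x⁴ − 10x³ + 11x² − 26x + 14) ÷ lead(D) = 27x⁷ ÷ −3x = −9x⁶. Subtract (−9x⁶)·D = 27x⁷ − 18x⁶. Remainder: 21x⁶ − 14x⁵ − 3x⁴ − 10x³ + 11x² − 26x + 14.
Step 3: lead(21x⁶ − 14x⁵ − 3x⁴ − 10x³ + 11x² − 26x + 14) ÷ lead(D) = 21x⁶ ÷ −3x = −7x⁵. Subtract (−7x⁵)·D = 21x⁶ − 14x⁵. Remainder: −3x⁴ − 10x³ + 11x² − 26x + 14.
Step 4: lead(−3x⁴ − 10x³ + 11x² − 26x + 14) ÷ lead(D) = −3x⁴ ÷ −3x = x³. Subtract (x³)·D = −3x⁴ + 2x³. Remainder: −12x³ + 11x² − 26x + 14.
Step 5: lead(−12x³ + 11x² − 26x + 14) ÷ lead(D) = −12x³ ÷ −3x = 4x². Subtract (4x²)·D = −12x³ + 8x². Remainder: 3x² − 26x + 14.
Step 6: lead(3x² − 26x + 14) ÷ lead(D) = 3x² ÷ −3x = −x. Subtract (−x)·D = 3x² − 2x. Remainder: −24x + 14.
Step 7: lead(−24x + 14) ÷ lead(D) = −24x ÷ −3x = 8. Subtract (8)·D = −24x + 16. Remainder: −2.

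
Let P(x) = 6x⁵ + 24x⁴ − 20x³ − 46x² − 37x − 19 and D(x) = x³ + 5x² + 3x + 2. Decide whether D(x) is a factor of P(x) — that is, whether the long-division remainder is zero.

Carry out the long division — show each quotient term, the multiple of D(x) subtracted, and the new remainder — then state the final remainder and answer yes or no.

Step 1: lead(6x⁵ + 24x⁴ − 20x³ − 46x² − 37x − 19) ÷ lead(D) = 6x⁵ ÷ x³ = 6x². Subtract (6x²)·D = 6x⁵ + 30x⁴ + 18x³ + 12x². Remainder: −6x⁴ − 38x³ − 58x² − 37x − 19.
Step 2: lead(−6x⁴ − 38x³ − 58x² − 37x − 19) ÷ lead(D) = −6x⁴ ÷ x³ = −6x. Subtract (−6x)·D = −6x⁴ − 30x³ − 18x² − 12x. Remainder: −8x³ − 40x² − 25x − 19.
Step 3: lead(−8x³ − 40x² − 25x − 19) ÷ lead(D) = −8x³ ÷ x³ = −8. Subtract (−8)·D = −8x³ − 40x² − 24x − 16. Remainder: −x − 3.

R(x) = −x − 3, so D(x) is not a factor of P(x). no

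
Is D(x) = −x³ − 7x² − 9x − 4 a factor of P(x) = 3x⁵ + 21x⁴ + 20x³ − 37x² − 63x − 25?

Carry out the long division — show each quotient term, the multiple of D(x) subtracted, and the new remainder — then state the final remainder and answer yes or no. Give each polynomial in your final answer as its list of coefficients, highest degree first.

Step 1: lead(3x⁵ + 21x⁴ + 20x³ − 37x² − 63x − 25) ÷ lead(D) = 3x⁵ ÷ −x³ = −3x². Subtract (−3x²)·D = 3x⁵ + 21x⁴ + 27x³ + 12x². Remainder: −7x³ − 49x² − 63x − 25.
Step 2: lead(−7x³ − 49x² − 63x − 25) ÷ lead(D) = −7x³ ÷ −x³ = 7. Subtract (7)·D = −7x³ − 49x² − 63x − 28. Remainder: 3.

R = [3], so D(x) is not a factor of P(x). no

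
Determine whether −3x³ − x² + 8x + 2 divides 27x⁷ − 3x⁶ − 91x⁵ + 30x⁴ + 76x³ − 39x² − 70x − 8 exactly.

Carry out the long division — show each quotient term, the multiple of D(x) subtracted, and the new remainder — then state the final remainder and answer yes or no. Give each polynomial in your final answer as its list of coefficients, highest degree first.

Step 1: lead(27x⁷ − 3x⁶ − 91x⁵ + 30x⁴ + 76x³ − 39x² − 70x − 8) ÷ lead(D) = 27x⁷ ÷ −3x³ = −9x⁴. Subtract (−9x⁴)·D = 27x⁷ + 9x⁶ − 72x⁵ − 18x⁴. Remainder: −12x⁶ − 19x⁵ + 48x⁴ + 76x³ − 39x² − 70x − 8.
Step 2: lead(−12x⁶ − 19x⁵ + 48x⁴ + 76x³ − 39x² − 70x − 8) ÷ lead(D) = −12x⁶ ÷ −3x³ = 4x³. Subtract (4x³)·D = −12x⁶ − 4x⁵ + 32x⁴ + 8x³. Remainder: −15x⁵ + 16x⁴ + 68x³ − 39x² − 70x − 8.
Step 3: lead(−15x⁵ + 16x⁴ + 68x³ − 39x² − 70x − 8) ÷ lead(D) = −15x⁵ ÷ −3x³ = 5x². Subtract (5x²)·D = −15x⁵ − 5x⁴ + 40x³ + 10x². Remainder: 21x⁴ + 28x³ − 49x² − 70x − 8.
Step 4: lead(21x⁴ + 28x³ − 49x² − 70x − 8) ÷ lead(D) = 21x⁴ ÷ −3x³ = −7x. Subtract (−7x)·D = 21x⁴ + 7x³ − 56x² − 14x. Remainder: 21x³ + 7x² − 56x − 8.
Step 5: lead(21x³ + 7x² − 56x − 8) ÷ lead(D) = 21x³ ÷ −3x³ = −7. Subtract (−7)·D = 21x³ + 7x² − 56x − 14. Remainder: 6.

R = [6], so D(x) is not a factor of P(x). no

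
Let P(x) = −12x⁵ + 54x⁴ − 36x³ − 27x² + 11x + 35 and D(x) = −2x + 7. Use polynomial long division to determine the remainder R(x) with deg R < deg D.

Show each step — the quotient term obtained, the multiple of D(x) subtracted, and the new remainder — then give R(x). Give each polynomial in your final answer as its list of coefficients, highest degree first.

Step 1: lead(−12x⁵ + 54x⁴ − 36x³ − 27x² + 11x + 35) ÷ lead(D) = −12x⁵ ÷ −2x = 6x⁴. Subtract (6x⁴)·D = −12x⁵ + 42x⁴. Remainder: 12x⁴ − 36x³ − 27x² + 11x + 35.
Step 2: lead(12x⁴ − 36x³ − 27x² + 11x + 35) ÷ lead(D) = 12x⁴ ÷ −2x = −6x³. Subtract (−6x³)·D = 12x⁴ − 42x³. Remainder: 6x³ − 27x² + 11x + 35.
Step 3: lead(6x³ − 27x² + 11x + 35) ÷ lead(D) = 6x³ ÷ −2x = −3x². Subtract (−3x²)·D = 6x³ − 21x². Remainder: −6x² + 11x + 35.
Step 4: lead(−6x² + 11x + 35) ÷ lead(D) = −6x² ÷ −2x = 3x. Subtract (3x)·D = −6x² + 21x. Remainder: −10x + 35.
Step 5: lead(−10x + 35) ÷ lead(D) = −10x ÷ −2x = 5. Subtract (5)·D = −10x + 35. Remainder: 0.

R = [0]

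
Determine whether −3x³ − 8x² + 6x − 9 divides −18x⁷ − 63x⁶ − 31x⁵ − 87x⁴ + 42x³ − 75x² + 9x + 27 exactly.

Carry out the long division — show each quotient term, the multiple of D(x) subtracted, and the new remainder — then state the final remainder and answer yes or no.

Step 1: lead(−18x⁷ − 63x⁶ − 31x⁵ − 87x⁴ + 42x³ − 75x² + 9x + 27) ÷ lead(D) = −18x⁷ ÷ −3x³ = 6x⁴. Subtract (6x⁴)·D = −18x⁷ − 48x⁶ + 36x⁵ − 54x⁴. Remainder: −15x⁶ − 67x⁵ − 33x⁴ + 42x³ − 75x² + 9x + 27.
Step 2: lead(−15x⁶ − 67x⁵ − 33x⁴ + 42x³ − 75x² + 9x + 27) ÷ lead(D) = −15x⁶ ÷ −3x³ = 5x³. Subtract (5x³)·D = −15x⁶ − 40x⁵ + 30x⁴ − 45x³. Remainder: −27x⁵ − 63x⁴ + 87x³ − 75x² + 9x + 27.
Step 3: lead(−27x⁵ − 63x⁴ + 87x³ − 75x² + 9x + 27) ÷ lead(D) = −27x⁵ ÷ −3x³ = 9x². Subtract (9x²)·D = −27x⁵ − 72x⁴ + 54x³ − 81x². Remainder: 9x⁴ + 33x³ + 6x² + 9x + 27.
Step 4: lead(9x⁴ + 33x³ + 6x² + 9x + 27) ÷ lead(D) = 9x⁴ ÷ −3x³ = −3x. Subtract (−3x)·D = 9x⁴ + 24x³ − 18x² + 27x. Remainder: 9x³ + 24x² − 18x + 27.
Step 5: lead(9x³ + 24x² − 18x + 27) ÷ lead(D) = 9x³ ÷ −3x³ = −3. Subtract (−3)·D = 9x³ + 24x² − 18x + 27. Remainder: 0.

R(x) = 0, so D(x) is a factor of P(x). yes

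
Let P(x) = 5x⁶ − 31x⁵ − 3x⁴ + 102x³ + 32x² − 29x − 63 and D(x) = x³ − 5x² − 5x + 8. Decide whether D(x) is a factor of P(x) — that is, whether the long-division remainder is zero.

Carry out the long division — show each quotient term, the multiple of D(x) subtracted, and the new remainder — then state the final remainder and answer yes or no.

R(x) = −5x + 1, so D(x) is not a factor of P(x). no

Step 1: lead(5x⁶ − 31x⁵ − 3x⁴ + 102x³ + 32x² − 29x − 63) ÷ lead(D) = 5x⁶ ÷ x³ = 5x³. Subtract (5x³)·D = 5x⁶ − 25x⁵ − 25x⁴ + 40x³. Remainder: −6x⁵ + 22x⁴ + 62x³ + 32x² − 29x − 63.
Step 2: lead(−6x⁵ + 22x⁴ + 62x³ + 32x² − 29x − 63) ÷ lead(D) = −6x⁵ ÷ x³ = −6x². Subtract (−6x²)·D = −6x⁵ + 30x⁴ + 30x³ − 48x². Remainder: −8x⁴ + 32x³ + 80x² − 29x − 63.
Step 3: lead(−8x⁴ + 32x³ + 80x² − 29x − 63) ÷ lead(D) = −8x⁴ ÷ x³ = −8x. Subtract (−8x)·D = −8x⁴ + 40x³ + 40x² − 64x. Remainder: −8x³ + 40x² + 35x − 63.
Step 4: lead(−8x³ + 40x² + 35x − 63) ÷ lead(D) = −8x³ ÷ x³ = −8. Subtract (−8)·D = −8x³ + 40x² + 40x − 64. Remainder: −5x + 1.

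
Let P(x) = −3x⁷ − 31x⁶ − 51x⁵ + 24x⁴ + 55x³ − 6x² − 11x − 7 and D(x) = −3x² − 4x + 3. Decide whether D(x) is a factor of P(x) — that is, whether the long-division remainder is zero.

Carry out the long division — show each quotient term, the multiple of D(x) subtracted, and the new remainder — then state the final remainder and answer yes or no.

R(x) = −6x − 4, so D(x) is not a factor of P(x). no

Step 1: lead(−3x⁷ − 31x⁶ − 51x⁵ + 24x⁴ + 55x³ − 6x² − 11x − 7) ÷ lead(D) = −3x⁷ ÷ −3x² = x⁵. Subtract (x⁵)·D = −3x⁷ − 4x⁶ + 3x⁵. Remainder: −27x⁶ − 54x⁵ + 24x⁴ + 55x³ − 6x² − 11x − 7.
Step 2: lead(−27x⁶ − 54x⁵ + 24x⁴ + 55x³ − 6x² − 11x − 7) ÷ lead(D) = −27x⁶ ÷ −3x² = 9x⁴. Subtract (9x⁴)·D = −27x⁶ − 36x⁵ + 27x⁴. Remainder: −18x⁵ − 3x⁴ + 55x³ − 6x² − 11x − 7.
Step 3: lead(−18x⁵ − 3x⁴ + 55x³ − 6x² − 11x − 7) ÷ lead(D) = −18x⁵ ÷ −3x² = 6x³. Subtract (6x³)·D = −18x⁵ − 24x⁴ + 18x³. Remainder: 21x⁴ + 37x³ − 6x² − 11x − 7.
Step 4: lead(21x⁴ + 37x³ − 6x² − 11x − 7) ÷ lead(D) = 21x⁴ ÷ −3x² = −7x². Subtract (−7x²)·D = 21x⁴ + 28x³ − 21x². Remainder: 9x³ + 15x² − 11x − 7.
Step 5: lead(9x³ + 15x² − 11x − 7) ÷ lead(D) = 9x³ ÷ −3x² = −3x. Subtract (−3x)·D = 9x³ + 12x² − 9x. Remainder: 3x² − 2x − 7.
Step 6: lead(3x² − 2x − 7) ÷ lead(D) = 3x² ÷ −3x² = −1. Subtract (−1)·D = 3x² + 4x − 3. Remainder: −6x − 4.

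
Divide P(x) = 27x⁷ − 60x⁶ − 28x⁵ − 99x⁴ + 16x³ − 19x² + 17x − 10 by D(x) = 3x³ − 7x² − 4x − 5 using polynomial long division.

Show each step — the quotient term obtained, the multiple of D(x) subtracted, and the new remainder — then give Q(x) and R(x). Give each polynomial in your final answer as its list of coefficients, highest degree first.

Q = [9, 1, 5, -5, 2]; R = [0]

Step 1: lead(27x⁷ − 60x⁶ − 28x⁵ − 99x⁴ + 16x³ − 19x² + 17x − 10) ÷ lead(D) = 27x⁷ ÷ 3x³ = 9x⁴. Subtract (9x⁴)·D = 27x⁷ − 63x⁶ − 36x⁵ − 45x⁴. Remainder: 3x⁶ + 8x⁵ − 54x⁴ + 16x³ − 19x² + 17x − 10.
Step 2: lead(3x⁶ + 8x⁵ − 54x⁴ + 16x³ − 19x² + 17x − 10) ÷ lead(D) = 3x⁶ ÷ 3x³ = x³. Subtract (x³)·D = 3x⁶ − 7x⁵ − 4x⁴ − 5x³. Remainder: 15x⁵ − 50x⁴ + 21x³ − 19x² + 17x − 10.
Step 3: lead(15x⁵ − 50x⁴ + 21x³ − 19x² + 17x − 10) ÷ lead(D) = 15x⁵ ÷ 3x³ = 5x². Subtract (5x²)·D = 15x⁵ − 35x⁴ − 20x³ − 25x². Remainder: −15x⁴ + 41x³ + 6x² + 17x − 10.
Step 4: lead(−15x⁴ + 41x³ + 6x² + 17x − 10) ÷ lead(D) = −15x⁴ ÷ 3x³ = −5x. Subtract (−5x)·D = −15x⁴ + 35x³ + 20x² + 25x. Remainder: 6x³ − 14x² − 8x − 10.
Step 5: lead(6x³ − 14x² − 8x − 10) ÷ lead(D) = 6x³ ÷ 3x³ = 2. Subtract (2)·D = 6x³ − 14x² − 8x − 10. Remainder: 0.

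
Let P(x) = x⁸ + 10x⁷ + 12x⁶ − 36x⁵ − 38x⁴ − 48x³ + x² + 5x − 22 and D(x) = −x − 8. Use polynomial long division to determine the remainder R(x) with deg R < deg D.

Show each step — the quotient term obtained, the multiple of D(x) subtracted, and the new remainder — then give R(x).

Step 1: lead(x⁸ + 10x⁷ + 12x⁶ − 36x⁵ − 38x⁴ − 48x³ + x² + 5x − 22) ÷ lead(D) = x⁸ ÷ −x = −x⁷. Subtract (−x⁷)·D = x⁸ + 8x⁷. Remainder: 2x⁷ + 12x⁶ − 36x⁵ − 38x⁴ − 48x³ + x² + 5x − 22.
Step 2: lead(2x⁷ + 12x⁶ − 36x⁵ − 38x⁴ − 48x³ + x² + 5x − 22) ÷ lead(D) = 2x⁷ ÷ −x = −2x⁶. Subtract (−2x⁶)·D = 2x⁷ + 16x⁶. Remainder: −4x⁶ − 36x⁵ − 38x⁴ − 48x³ + x² + 5x − 22.
Step 3: lead(−4x⁶ − 36x⁵ − 38x⁴ − 48x³ + x² + 5x − 22) ÷ lead(D) = −4x⁶ ÷ −x = 4x⁵. Subtract (4x⁵)·D = −4x⁶ − 32x⁵. Remainder: −4x⁵ − 38x⁴ − 48x³ + x² + 5x − 22.
Step 4: lead(−4x⁵ − 38x⁴ − 48x³ + x² + 5x − 22) ÷ lead(D) = −4x⁵ ÷ −x = 4x⁴. Subtract (4x⁴)·D = −4x⁵ − 32x⁴. Remainder: −6x⁴ − 48x³ + x² + 5x − 22.
Step 5: lead(−6x⁴ − 48x³ + x² + 5x − 22) ÷ lead(D) = −6x⁴ ÷ −x = 6x³. Subtract (6x³)·D = −6x⁴ − 48x³. Remainder: x² + 5x − 22.
Step 6: lead(x² + 5x − 22) ÷ lead(D) = x² ÷ −x = −x. Subtract (−x)·D = x² + 8x. Remainder: −3x − 22.
Step 7: lead(−3x − 22) ÷ lead(D) = −3x ÷ −x = 3. Subtract (3)·D = −3x − 24. Remainder: 2.

R(x) = 2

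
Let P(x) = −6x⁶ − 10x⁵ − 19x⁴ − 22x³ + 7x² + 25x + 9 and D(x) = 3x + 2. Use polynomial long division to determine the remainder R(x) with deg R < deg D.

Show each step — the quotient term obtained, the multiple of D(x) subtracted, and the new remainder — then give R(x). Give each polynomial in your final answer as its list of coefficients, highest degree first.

R = [-1]

Step 1: lead(−6x⁶ − 10x⁵ − 19x⁴ − 22x³ + 7x² + 25x + 9) ÷ lead(D) = −6x⁶ ÷ 3x = −2x⁵. Subtract (−2x⁵)·D = −6x⁶ − 4x⁵. Remainder: −6x⁵ − 19x⁴ − 22x³ + 7x² + 25x + 9.
Step 2: lead(−6x⁵ − 19x⁴ − 22x³ + 7x² + 25x + 9) ÷ lead(D) = −6x⁵ ÷ 3x = −2x⁴. Subtract (−2x⁴)·D = −6x⁵ − 4x⁴. Remainder: −15x⁴ − 22x³ + 7x² + 25x + 9.
Step 3: lead(−15x⁴ − 22x³ + 7x² + 25x + 9) ÷ lead(D) = −15x⁴ ÷ 3x = −5x³. Subtract (−5x³)·D = −15x⁴ − 10x³. Remainder: −12x³ + 7x² + 25x + 9.
Step 4: lead(−12x³ + 7x² + 25x + 9) ÷ lead(D) = −12x³ ÷ 3x = −4x². Subtract (−4x²)·D = −12x³ − 8x². Remainder: 15x² + 25x + 9.
Step 5: lead(15x² + 25x + 9) ÷ lead(D) = 15x² ÷ 3x = 5x. Subtract (5x)·D = 15x² + 10x. Remainder: 15x + 9.
Step 6: lead(15x + 9) ÷ lead(D) = 15x ÷ 3x = 5. Subtract (5)·D = 15x + 10. Remainder: −1.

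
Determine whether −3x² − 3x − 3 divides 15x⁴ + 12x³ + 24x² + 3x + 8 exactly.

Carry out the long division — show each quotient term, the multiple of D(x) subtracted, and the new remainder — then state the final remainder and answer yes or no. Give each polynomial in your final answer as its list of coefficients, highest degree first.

R = [-6, -4], so D(x) is not a factor of P(x). no

Step 1: lead(15x⁴ + 12x³ + 24x² + 3x + 8) ÷ lead(D) = 15x⁴ ÷ −3x² = −5x². Subtract (−5x²)·D = 15x⁴ + 15x³ + 15x². Remainder: −3x³ + 9x² + 3x + 8.
Step 2: lead(−3x³ + 9x² + 3x + 8) ÷ lead(D) = −3x³ ÷ −3x² = x. Subtract (x)·D = −3x³ − 3x² − 3x. Remainder: 12x² + 6x + 8.
Step 3: lead(12x² + 6x + 8) ÷ lead(D) = 12x² ÷ −3x² = −4. Subtract (−4)·D = 12x² + 12x + 12. Remainder: −6x − 4.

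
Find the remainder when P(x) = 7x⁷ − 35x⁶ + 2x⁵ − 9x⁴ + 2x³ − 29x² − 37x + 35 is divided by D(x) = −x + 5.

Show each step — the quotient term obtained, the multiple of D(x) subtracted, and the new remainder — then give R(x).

Step 1: lead(7x⁷ − 35x⁶ + 2x⁵ − 9x⁴ + 2x³ − 29x² − 37x + 35) ÷ lead(D) = 7x⁷ ÷ −x = −7x⁶. Subtract (−7x⁶)·D = 7x⁷ − 35x⁶. Remainder: 2x⁵ − 9x⁴ + 2x³ − 29x² − 37x + 35.
Step 2: lead(2x⁵ − 9x⁴ + 2x³ − 29x² − 37x + 35) ÷ lead(D) = 2x⁵ ÷ −x = −2x⁴. Subtract (−2x⁴)·D = 2x⁵ − 10x⁴. Remainder: x⁴ + 2x³ − 29x² − 37x + 35.
Step 3: lead(x⁴ + 2x³ − 29x² − 37x + 35) ÷ lead(D) = x⁴ ÷ −x = −x³. Subtract (−x³)·D = x⁴ − 5x³. Remainder: 7x³ − 29x² − 37x + 35.
Step 4: lead(7x³ − 29x² − 37x + 35) ÷ lead(D) = 7x³ ÷ −x = −7x². Subtract (−7x²)·D = 7x³ − 35x². Remainder: 6x² − 37x + 35.
Step 5: lead(6x² − 37x + 35) ÷ lead(D) = 6x² ÷ −x = −6x. Subtract (−6x)·D = 6x² − 30x. Remainder: −7x + 35.
Step 6: lead(−7x + 35) ÷ lead(D) = −7x ÷ −x = 7. Subtract (7)·D = −7x + 35. Remainder: 0.

R(x) = 0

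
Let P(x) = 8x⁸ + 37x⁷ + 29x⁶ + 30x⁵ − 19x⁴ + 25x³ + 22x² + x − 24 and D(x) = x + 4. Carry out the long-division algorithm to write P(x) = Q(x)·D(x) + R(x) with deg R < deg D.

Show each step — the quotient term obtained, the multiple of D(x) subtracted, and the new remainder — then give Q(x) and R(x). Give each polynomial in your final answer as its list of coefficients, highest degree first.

Q = [8, 5, 9, -6, 5, 5, 2, -7]; R = [4]

Step 1: lead(8x⁸ + 37x⁷ + 29x⁶ + 30x⁵ − 19x⁴ + 25x³ + 22x² + x − 24) ÷ lead(D) = 8x⁸ ÷ x = 8x⁷. Subtract (8x⁷)·D = 8x⁸ + 32x⁷. Remainder: 5x⁷ + 29x⁶ + 30x⁵ − 19x⁴ + 25x³ + 22x² + x − 24.
Step 2: lead(5x⁷ + 29x⁶ + 30x⁵ − 19x⁴ + 25x³ + 22x² + x − 24) ÷ lead(D) = 5x⁷ ÷ x = 5x⁶. Subtract (5x⁶)·D = 5x⁷ + 20x⁶. Remainder: 9x⁶ + 30x⁵ − 19x⁴ + 25x³ + 22x² + x − 24.
Step 3: lead(9x⁶ + 30x⁵ − 19x⁴ + 25x³ + 22x² + x − 24) ÷ lead(D) = 9x⁶ ÷ x = 9x⁵. Subtract (9x⁵)·D = 9x⁶ + 36x⁵. Remainder: −6x⁵ − 19x⁴ + 25x³ + 22x² + x − 24.
Step 4: lead(−6x⁵ − 19x⁴ + 25x³ + 22x² + x − 24) ÷ lead(D) = −6x⁵ ÷ x = −6x⁴. Subtract (−6x⁴)·D = −6x⁵ − 24x⁴. Remainder: 5x⁴ + 25x³ + 22x² + x − 24.
Step 5: lead(5x⁴ + 25x³ + 22x² + x − 24) ÷ lead(D) = 5x⁴ ÷ x = 5x³. Subtract (5x³)·D = 5x⁴ + 20x³. Remainder: 5x³ + 22x² + x − 24.
Step 6: lead(5x³ + 22x² + x − 24) ÷ lead(D) = 5x³ ÷ x = 5x². Subtract (5x²)·D = 5x³ + 20x². Remainder: 2x² + x − 24.
Step 7: lead(2x² + x − 24) ÷ lead(D) = 2x² ÷ x = 2x. Subtract (2x)·D = 2x² + 8x. Remainder: −7x − 24.
Step 8: lead(−7x − 24) ÷ lead(D) = −7x ÷ x = −7. Subtract (−7)·D = −7x − 28. Remainder: 4.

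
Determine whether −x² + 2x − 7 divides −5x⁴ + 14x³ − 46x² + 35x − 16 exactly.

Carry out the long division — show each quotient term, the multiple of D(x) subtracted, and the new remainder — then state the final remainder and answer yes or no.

Step 1: lead(−5x⁴ + 14x³ − 46x² + 35x − 16) ÷ lead(D) = −5x⁴ ÷ −x² = 5x². Subtract (5x²)·D = −5x⁴ + 10x³ − 35x². Remainder: 4x³ − 11x² + 35x − 16.
Step 2: lead(4x³ − 11x² + 35x − 16) ÷ lead(D) = 4x³ ÷ −x² = −4x. Subtract (−4x)·D = 4x³ − 8x² + 28x. Remainder: −3x² + 7x − 16.
Step 3: lead(−3x² + 7x − 16) ÷ lead(D) = −3x² ÷ −x² = 3. Subtract (3)·D = −3x² + 6x − 21. Remainder: x + 5.

R(x) = x + 5, so D(x) is not a factor of P(x). no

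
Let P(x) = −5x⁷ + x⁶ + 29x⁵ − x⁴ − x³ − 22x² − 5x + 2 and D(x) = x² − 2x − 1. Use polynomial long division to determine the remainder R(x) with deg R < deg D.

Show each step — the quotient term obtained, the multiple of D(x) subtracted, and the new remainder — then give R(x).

Step 1: lead(−5x⁷ + x⁶ + 29x⁵ − x⁴ − x³ − 22x² − 5x + 2) ÷ lead(D) = −5x⁷ ÷ x² = −5x⁵. Subtract (−5x⁵)·D = −5x⁷ + 10x⁶ + 5x⁵. Remainder: −9x⁶ + 24x⁵ − x⁴ − x³ − 22x² − 5x + 2.
Step 2: lead(−9x⁶ + 24x⁵ − x⁴ − x³ − 22x² − 5x + 2) ÷ lead(D) = −9x⁶ ÷ x² = −9x⁴. Subtract (−9x⁴)·D = −9x⁶ + 18x⁵ + 9x⁴. Remainder: 6x⁵ − 10x⁴ − x³ − 22x² − 5x + 2.
Step 3: lead(6x⁵ − 10x⁴ − x³ − 22x² − 5x + 2) ÷ lead(D) = 6x⁵ ÷ x² = 6x³. Subtract (6x³)·D = 6x⁵ − 12x⁴ − 6x³. Remainder: 2x⁴ + 5x³ − 22x² − 5x + 2.
Step 4: lead(2x⁴ + 5x³ − 22x² − 5x + 2) ÷ lead(D) = 2x⁴ ÷ x² = 2x². Subtract (2x²)·D = 2x⁴ − 4x³ − 2x². Remainder: 9x³ − 20x² − 5x + 2.
Step 5: lead(9x³ − 20x² − 5x + 2) ÷ lead(D) = 9x³ ÷ x² = 9x. Subtract (9x)·D = 9x³ − 18x² − 9x. Remainder: −2x² + 4x + 2.
Step 6: lead(−2x² + 4x + 2) ÷ lead(D) = −2x² ÷ x² = −2. Subtract (−2)·D = −2x² + 4x + 2. Remainder: 0.

R(x) = 0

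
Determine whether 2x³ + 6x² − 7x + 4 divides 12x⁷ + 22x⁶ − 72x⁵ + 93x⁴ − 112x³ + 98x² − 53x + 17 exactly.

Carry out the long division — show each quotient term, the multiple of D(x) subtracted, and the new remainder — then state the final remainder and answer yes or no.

Step 1: lead(12x⁷ + 22x⁶ − 72x⁵ + 93x⁴ − 112x³ + 98x² − 53x + 17) ÷ lead(D) = 12x⁷ ÷ 2x³ = 6x⁴. Subtract (6x⁴)·D = 12x⁷ + 36x⁶ − 42x⁵ + 24x⁴. Remainder: −14x⁶ − 30x⁵ + 69x⁴ − 112x³ + 98x² − 53x + 17.
Step 2: lead(−14x⁶ − 30x⁵ + 69x⁴ − 112x³ + 98x² − 53x + 17) ÷ lead(D) = −14x⁶ ÷ 2x³ = −7x³. Subtract (−7x³)·D = −14x⁶ − 42x⁵ + 49x⁴ − 28x³. Remainder: 12x⁵ + 20x⁴ − 84x³ + 98x² − 53x + 17.
Step 3: lead(12x⁵ + 20x⁴ − 84x³ + 98x² − 53x + 17) ÷ lead(D) = 12x⁵ ÷ 2x³ = 6x². Subtract (6x²)·D = 12x⁵ + 36x⁴ − 42x³ + 24x². Remainder: −16x⁴ − 42x³ + 74x² − 53x + 17.
Step 4: lead(−16x⁴ − 42x³ + 74x² − 53x + 17) ÷ lead(D) = −16x⁴ ÷ 2x³ = −8x. Subtract (−8x)·D = −16x⁴ − 48x³ + 56x² − 32x. Remainder: 6x³ + 18x² − 21x + 17.
Step 5: lead(6x³ + 18x² − 21x + 17) ÷ lead(D) = 6x³ ÷ 2x³ = 3. Subtract (3)·D = 6x³ + 18x² − 21x + 12. Remainder: 5.

R(x) = 5, so D(x) is not a factor of P(x). no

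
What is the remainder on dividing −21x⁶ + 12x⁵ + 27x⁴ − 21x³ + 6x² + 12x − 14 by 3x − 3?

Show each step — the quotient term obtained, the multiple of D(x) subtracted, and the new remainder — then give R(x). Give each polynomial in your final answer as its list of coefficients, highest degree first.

R = [1]

Step 1: lead(−21x⁶ + 12x⁵ + 27x⁴ − 21x³ + 6x² + 12x − 14) ÷ lead(D) = −21x⁶ ÷ 3x = −7x⁵. Subtract (−7x⁵)·D = −21x⁶ + 21x⁵. Remainder: −9x⁵ + 27x⁴ − 21x³ + 6x² + 12x − 14.
Step 2: lead(−9x⁵ + 27x⁴ − 21x³ + 6x² + 12x − 14) ÷ lead(D) = −9x⁵ ÷ 3x = −3x⁴. Subtract (−3x⁴)·D = −9x⁵ + 9x⁴. Remainder: 18x⁴ − 21x³ + 6x² + 12x − 14.
Step 3: lead(18x⁴ − 21x³ + 6x² + 12x − 14) ÷ lead(D) = 18x⁴ ÷ 3x = 6x³. Subtract (6x³)·D = 18x⁴ − 18x³. Remainder: −3x³ + 6x² + 12x − 14.
Step 4: lead(−3x³ + 6x² + 12x − 14) ÷ lead(D) = −3x³ ÷ 3x = −x². Subtract (−x²)·D = −3x³ + 3x². Remainder: 3x² + 12x − 14.
Step 5: lead(3x² + 12x − 14) ÷ lead(D) = 3x² ÷ 3x = x. Subtract (x)·D = 3x² − 3x. Remainder: 15x − 14.
Step 6: lead(15x − 14) ÷ lead(D) = 15x ÷ 3x = 5. Subtract (5)·D = 15x − 15. Remainder: 1.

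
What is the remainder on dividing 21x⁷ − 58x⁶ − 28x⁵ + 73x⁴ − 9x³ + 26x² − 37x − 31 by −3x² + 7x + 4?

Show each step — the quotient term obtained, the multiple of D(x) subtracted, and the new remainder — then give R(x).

R(x) = −3

Step 1: lead(21x⁷ − 58x⁶ − 28x⁵ + 73x⁴ − 9x³ + 26x² − 37x − 31) ÷ lead(D) = 21x⁷ ÷ −3x² = −7x⁵. Subtract (−7x⁵)·D = 21x⁷ − 49x⁶ − 28x⁵. Remainder: −9x⁶ + 73x⁴ − 9x³ + 26x² − 37x − 31.
Step 2: lead(−9x⁶ + 73x⁴ − 9x³ + 26x² − 37x − 31) ÷ lead(D) = −9x⁶ ÷ −3x² = 3x⁴. Subtract (3x⁴)·D = −9x⁶ + 21x⁵ + 12x⁴. Remainder: −21x⁵ + 61x⁴ − 9x³ + 26x² − 37x − 31.
Step 3: lead(−21x⁵ + 61x⁴ − 9x³ + 26x² − 37x − 31) ÷ lead(D) = −21x⁵ ÷ −3x² = 7x³. Subtract (7x³)·D = −21x⁵ + 49x⁴ + 28x³. Remainder: 12x⁴ − 37x³ + 26x² − 37x − 31.
Step 4: lead(12x⁴ − 37x³ + 26x² − 37x − 31) ÷ lead(D) = 12x⁴ ÷ −3x² = −4x². Subtract (−4x²)·D = 12x⁴ − 28x³ − 16x². Remainder: −9x³ + 42x² − 37x − 31.
Step 5: lead(−9x³ + 42x² − 37x − 31) ÷ lead(D) = −9x³ ÷ −3x² = 3x. Subtract (3x)·D = −9x³ + 21x² + 12x. Remainder: 21x² − 49x − 31.
Step 6: lead(21x² − 49x − 31) ÷ lead(D) = 21x² ÷ −3x² = −7. Subtract (−7)·D = 21x² − 49x − 28. Remainder: −3.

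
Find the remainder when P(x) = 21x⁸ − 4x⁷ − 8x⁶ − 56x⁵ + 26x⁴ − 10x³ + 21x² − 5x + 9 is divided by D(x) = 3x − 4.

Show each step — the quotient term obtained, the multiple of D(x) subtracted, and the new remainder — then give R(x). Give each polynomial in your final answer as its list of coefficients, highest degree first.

Step 1: lead(21x⁸ − 4x⁷ − 8x⁶ − 56x⁵ + 26x⁴ − 10x³ + 21x² − 5x + 9) ÷ lead(D) = 21x⁸ ÷ 3x = 7x⁷. Subtract (7x⁷)·D = 21x⁸ − 28x⁷. Remainder: 24x⁷ − 8x⁶ − 56x⁵ + 26x⁴ − 10x³ + 21x² − 5x + 9.
Step 2: lead(24x⁷ − 8x⁶ − 56x⁵ + 26x⁴ − 10x³ + 21x² − 5x + 9) ÷ lead(D) = 24x⁷ ÷ 3x = 8x⁶. Subtract (8x⁶)·D = 24x⁷ − 32x⁶. Remainder: 24x⁶ − 56x⁵ + 26x⁴ − 10x³ + 21x² − 5x + 9.
Step 3: lead(24x⁶ − 56x⁵ + 26x⁴ − 10x³ + 21x² − 5x + 9) ÷ lead(D) = 24x⁶ ÷ 3x = 8x⁵. Subtract (8x⁵)·D = 24x⁶ − 32x⁵. Remainder: −24x⁵ + 26x⁴ − 10x³ + 21x² − 5x + 9.
Step 4: lead(−24x⁵ + 26x⁴ − 10x³ + 21x² − 5x + 9) ÷ lead(D) = −24x⁵ ÷ 3x = −8x⁴. Subtract (−8x⁴)·D = −24x⁵ + 32x⁴. Remainder: −6x⁴ − 10x³ + 21x² − 5x + 9.
Step 5: lead(−6x⁴ − 10x³ + 21x² − 5x + 9) ÷ lead(D) = −6x⁴ ÷ 3x = −2x³. Subtract (−2x³)·D = −6x⁴ + 8x³. Remainder: −18x³ + 21x² − 5x + 9.
Step 6: lead(−18x³ + 21x² − 5x + 9) ÷ lead(D) = −18x³ ÷ 3x = −6x². Subtract (−6x²)·D = −18x³ + 24x². Remainder: −3x² − 5x + 9.
Step 7: lead(−3x² − 5x + 9) ÷ lead(D) = −3x² ÷ 3x = −x. Subtract (−x)·D = −3x² + 4x. Remainder: −9x + 9.
Step 8: lead(−9x + 9) ÷ lead(D) = −9x ÷ 3x = −3. Subtract (−3)·D = −9x + 12. Remainder: −3.

R = [-3]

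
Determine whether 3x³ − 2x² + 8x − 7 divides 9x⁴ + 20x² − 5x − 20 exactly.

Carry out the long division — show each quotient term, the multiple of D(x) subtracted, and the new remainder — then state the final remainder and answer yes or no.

R(x) = −6, so D(x) is not a factor of P(x). no

Step 1: lead(9x⁴ + 20x² − 5x − 20) ÷ lead(D) = 9x⁴ ÷ 3x³ = 3x. Subtract (3x)·D = 9x⁴ − 6x³ + 24x² − 21x. Remainder: 6x³ − 4x² + 16x − 20.
Step 2: lead(6x³ − 4x² + 16x − 20) ÷ lead(D) = 6x³ ÷ 3x³ = 2. Subtract (2)·D = 6x³ − 4x² + 16x − 14. Remainder: −6.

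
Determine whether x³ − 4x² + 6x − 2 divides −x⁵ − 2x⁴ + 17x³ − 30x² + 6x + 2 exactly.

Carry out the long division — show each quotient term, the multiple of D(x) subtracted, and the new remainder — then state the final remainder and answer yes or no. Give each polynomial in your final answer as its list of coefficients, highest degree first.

R = [0], so D(x) is a factor of P(x). yes

Step 1: lead(−x⁵ − 2x⁴ + 17x³ − 30x² + 6x + 2) ÷ lead(D) = −x⁵ ÷ x³ = −x². Subtract (−x²)·D = −x⁵ + 4x⁴ − 6x³ + 2x². Remainder: −6x⁴ + 23x³ − 32x² + 6x + 2.
Step 2: lead(−6x⁴ + 23x³ − 32x² + 6x + 2) ÷ lead(D) = −6x⁴ ÷ x³ = −6x. Subtract (−6x)·D = −6x⁴ + 24x³ − 36x² + 12x. Remainder: −x³ + 4x² − 6x + 2.
Step 3: lead(−x³ + 4x² − 6x + 2) ÷ lead(D) = −x³ ÷ x³ = −1. Subtract (−1)·D = −x³ + 4x² − 6x + 2. Remainder: 0.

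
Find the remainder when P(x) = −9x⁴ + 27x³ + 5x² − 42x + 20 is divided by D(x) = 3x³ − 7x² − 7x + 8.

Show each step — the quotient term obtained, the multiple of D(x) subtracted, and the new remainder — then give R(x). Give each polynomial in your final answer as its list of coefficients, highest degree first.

R = [-2, -4, 4]

Step 1: lead(−9x⁴ + 27x³ + 5x² − 42x + 20) ÷ lead(D) = −9x⁴ ÷ 3x³ = −3x. Subtract (−3x)·D = −9x⁴ + 21x³ + 21x² − 24x. Remainder: 6x³ − 16x² − 18x + 20.
Step 2: lead(6x³ − 16x² − 18x + 20) ÷ lead(D) = 6x³ ÷ 3x³ = 2. Subtract (2)·D = 6x³ − 14x² − 14x + 16. Remainder: −2x² − 4x + 4.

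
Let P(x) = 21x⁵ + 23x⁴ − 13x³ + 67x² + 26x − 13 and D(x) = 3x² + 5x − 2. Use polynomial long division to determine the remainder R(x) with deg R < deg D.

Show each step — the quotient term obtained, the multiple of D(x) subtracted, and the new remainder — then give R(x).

R(x) = 3

Step 1: lead(21x⁵ + 23x⁴ − 13x³ + 67x² + 26x − 13) ÷ lead(D) = 21x⁵ ÷ 3x² = 7x³. Subtract (7x³)·D = 21x⁵ + 35x⁴ − 14x³. Remainder: −12x⁴ + x³ + 67x² + 26x − 13.
Step 2: lead(−12x⁴ + x³ + 67x² + 26x − 13) ÷ lead(D) = −12x⁴ ÷ 3x² = −4x². Subtract (−4x²)·D = −12x⁴ − 20x³ + 8x². Remainder: 21x³ + 59x² + 26x − 13.
Step 3: lead(21x³ + 59x² + 26x − 13) ÷ lead(D) = 21x³ ÷ 3x² = 7x. Subtract (7x)·D = 21x³ + 35x² − 14x. Remainder: 24x² + 40x − 13.
Step 4: lead(24x² + 40x − 13) ÷ lead(D) = 24x² ÷ 3x² = 8. Subtract (8)·D = 24x² + 40x − 16. Remainder: 3.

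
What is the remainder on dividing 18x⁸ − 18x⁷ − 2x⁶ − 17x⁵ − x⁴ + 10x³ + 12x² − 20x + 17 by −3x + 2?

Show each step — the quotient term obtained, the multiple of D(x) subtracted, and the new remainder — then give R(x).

R(x) = 9

Step 1: lead(18x⁸ − 18x⁷ − 2x⁶ − 17x⁵ − x⁴ + 10x³ + 12x² − 20x + 17) ÷ lead(D) = 18x⁸ ÷ −3x = −6x⁷. Subtract (−6x⁷)·D = 18x⁸ − 12x⁷. Remainder: −6x⁷ − 2x⁶ − 17x⁵ − x⁴ + 10x³ + 12x² − 20x + 17.
Step 2: lead(−6x⁷ − 2x⁶ − 17x⁵ − x⁴ + 10x³ + 12x² − 20x + 17) ÷ lead(D) = −6x⁷ ÷ −3x = 2x⁶. Subtract (2x⁶)·D = −6x⁷ + 4x⁶. Remainder: −6x⁶ − 17x⁵ − x⁴ + 10x³ + 12x² − 20x + 17.
Step 3: lead(−6x⁶ − 17x⁵ − x⁴ + 10x³ + 12x² − 20x + 17) ÷ lead(D) = −6x⁶ ÷ −3x = 2x⁵. Subtract (2x⁵)·D = −6x⁶ + 4x⁵. Remainder: −21x⁵ − x⁴ + 10x³ + 12x² − 20x + 17.
Step 4: lead(−21x⁵ − x⁴ + 10x³ + 12x² − 20x + 17) ÷ lead(D) = −21x⁵ ÷ −3x = 7x⁴. Subtract (7x⁴)·D = −21x⁵ + 14x⁴. Remainder: −15x⁴ + 10x³ + 12x² − 20x + 17.
Step 5: lead(−15x⁴ + 10x³ + 12x² − 20x + 17) ÷ lead(D) = −15x⁴ ÷ −3x = 5x³. Subtract (5x³)·D = −15x⁴ + 10x³. Remainder: 12x² − 20x + 17.
Step 6: lead(12x² − 20x + 17) ÷ lead(D) = 12x² ÷ −3x = −4x. Subtract (−4x)·D = 12x² − 8x. Remainder: −12x + 17.
Step 7: lead(−12x + 17) ÷ lead(D) = −12x ÷ −3x = 4. Subtract (4)·D = −12x + 8. Remainder: 9.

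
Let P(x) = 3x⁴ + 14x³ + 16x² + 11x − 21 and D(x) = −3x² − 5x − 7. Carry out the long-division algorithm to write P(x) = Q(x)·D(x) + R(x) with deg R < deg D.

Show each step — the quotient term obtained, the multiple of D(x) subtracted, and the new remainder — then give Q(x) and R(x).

Q(x) = −x² − 3x + 2; R(x) = −7

Step 1: lead(3x⁴ + 14x³ + 16x² + 11x − 21) ÷ lead(D) = 3x⁴ ÷ −3x² = −x². Subtract (−x²)·D = 3x⁴ + 5x³ + 7x². Remainder: 9x³ + 9x² + 11x − 21.
Step 2: lead(9x³ + 9x² + 11x − 21) ÷ lead(D) = 9x³ ÷ −3x² = −3x. Subtract (−3x)·D = 9x³ + 15x² + 21x. Remainder: −6x² − 10x − 21.
Step 3: lead(−6x² − 10x − 21) ÷ lead(D) = −6x² ÷ −3x² = 2. Subtract (2)·D = −6x² − 10x − 14. Remainder: −7.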